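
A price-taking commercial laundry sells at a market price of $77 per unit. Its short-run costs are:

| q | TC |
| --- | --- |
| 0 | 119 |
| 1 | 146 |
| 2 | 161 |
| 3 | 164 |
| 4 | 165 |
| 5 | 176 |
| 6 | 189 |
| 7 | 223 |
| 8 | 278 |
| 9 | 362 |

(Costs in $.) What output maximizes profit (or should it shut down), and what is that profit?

Profit at each row (π = 77q − TC): q=0: -119; q=1: -69; q=2: -7; q=3: 67; q=4: 143; q=5: 209; q=6: 273; q=7: 316; q=8: 338; q=9: 331.
Profit is maximized at q = 8. AVC there is 159/8 = $19.88 ≤ P, so producing beats shutting down (which would give -$119).

q = 8; profit = $338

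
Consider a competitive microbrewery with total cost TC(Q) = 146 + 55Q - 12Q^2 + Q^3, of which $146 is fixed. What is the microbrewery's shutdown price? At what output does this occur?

Short-run supply begins at min AVC. From VC = 55Q - 12Q^2 + Q^3, AVC = 55 - 12Q + Q^2.
At the minimum of AVC, MC = AVC. MC = 55 - 24Q + 3Q^2; setting MC = AVC gives 2Q^2 - 12Q = 0, so Q = 6. min AVC = 19.
For P < $19 the firm produces nothing.

$19 per unit, at Q = 6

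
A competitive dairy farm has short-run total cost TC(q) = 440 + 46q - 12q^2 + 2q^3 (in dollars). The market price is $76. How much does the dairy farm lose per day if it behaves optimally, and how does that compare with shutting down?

AVC = 46 - 12q + 2q^2; min AVC = $28 at q = 3. Since P = $76 ≥ min AVC, the firm produces.
With MC = 46 - 24q + 6q^2, P = MC on the upward-sloping part at q* = 5.
TR = 76·5 = 380. TC = 440 + 180 = 620. Profit = 380 − 620 = -$240.
That loss of $240 beats the $440 the firm would lose by shutting down; producing recovers $200 of fixed cost.

Profit = -$240 at q = 5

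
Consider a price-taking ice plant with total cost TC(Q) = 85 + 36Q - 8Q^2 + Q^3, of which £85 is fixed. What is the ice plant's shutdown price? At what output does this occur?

Short-run supply begins at min AVC. From VC = 36Q - 8Q^2 + Q^3, AVC = 36 - 8Q + Q^2.
dAVC/dQ = -8 + 2Q = 0 gives Q = 4. min AVC = 36 - 8·4 + 4^2 = 20.
The firm shuts down for any P below £20.

£20 per unit, at Q = 4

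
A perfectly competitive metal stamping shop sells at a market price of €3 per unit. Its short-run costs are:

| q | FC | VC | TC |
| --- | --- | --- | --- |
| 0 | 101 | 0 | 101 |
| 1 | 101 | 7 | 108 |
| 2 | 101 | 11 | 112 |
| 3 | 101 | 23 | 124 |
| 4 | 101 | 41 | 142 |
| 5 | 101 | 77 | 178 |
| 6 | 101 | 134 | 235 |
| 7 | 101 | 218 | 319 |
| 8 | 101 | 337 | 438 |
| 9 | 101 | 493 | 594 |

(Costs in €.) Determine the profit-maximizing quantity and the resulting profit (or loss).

Profit at each row (π = 3q − TC): q=0: -101; q=1: -105; q=2: -106; q=3: -115; q=4: -130; q=5: -163; q=6: -217; q=7: -298; q=8: -414; q=9: -567.
Profit is highest at q = 0. Equivalently, the lowest AVC in the table is 11/2 ≈ €5.50 at q = 2, and P = €3 falls below it — price never covers variable cost, so the firm shuts down and loses only its fixed cost.

q = 0 (shut down); profit = -€101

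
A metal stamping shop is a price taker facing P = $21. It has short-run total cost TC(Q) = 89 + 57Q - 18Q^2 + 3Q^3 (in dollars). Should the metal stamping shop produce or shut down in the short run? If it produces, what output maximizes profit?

Shut down

Variable cost is VC = 57Q - 18Q^2 + 3Q^3, so AVC = VC/Q = 57 - 18Q + 3Q^2 and MC = dTC/dQ = 57 - 36Q + 9Q^2.
AVC is minimized where dAVC/dQ = -18 + 6Q = 0, at Q = 3; min AVC = 57 - 18·3 + 3·3^2 = $30.
P = $21 lies below min AVC = $30; no output level covers variable cost.
The firm minimizes its loss by shutting down and losing only its fixed cost of $89.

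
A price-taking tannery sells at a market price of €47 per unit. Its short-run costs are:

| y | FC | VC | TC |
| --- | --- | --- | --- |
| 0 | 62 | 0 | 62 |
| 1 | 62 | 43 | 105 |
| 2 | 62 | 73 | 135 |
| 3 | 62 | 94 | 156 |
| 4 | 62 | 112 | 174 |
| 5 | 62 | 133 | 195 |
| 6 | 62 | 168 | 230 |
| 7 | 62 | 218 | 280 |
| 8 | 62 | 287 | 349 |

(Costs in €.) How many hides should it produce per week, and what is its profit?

Profit at each row (π = 47y − TC): y=0: -62; y=1: -58; y=2: -41; y=3: -15; y=4: 14; y=5: 40; y=6: 52; y=7: 49; y=8: 27.
Profit is maximized at y = 6. AVC there is 168/6 = €28 ≤ P, so producing beats shutting down (which would give -€62).

y = 6; profit = €52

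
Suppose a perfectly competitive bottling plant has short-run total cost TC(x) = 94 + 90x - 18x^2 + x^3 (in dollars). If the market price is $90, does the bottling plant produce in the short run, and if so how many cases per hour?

Strip out fixed cost: VC = 90x - 18x^2 + x^3. Then AVC = 90 - 18x + x^2 and MC = 90 - 36x + 3x^2.
AVC hits its minimum where MC = AVC, at x = 9, giving min AVC = 90 - 18·9 + 9^2 = $9.
Because $90 ≥ $9, revenue can cover variable cost; the firm operates.
Set P = MC: 90 = 90 - 36x + 3x^2 → -36x + 3x^2 = 0. The roots are x = 0 and x = 12; the profit-maximizing output is on the rising part of MC, so x* = 12.
Check: AVC at x = 12 is $18 ≤ P, so revenue covers variable cost.
Profit = P·x − TC = 90·12 − 310 = $770.

Produce at x = 12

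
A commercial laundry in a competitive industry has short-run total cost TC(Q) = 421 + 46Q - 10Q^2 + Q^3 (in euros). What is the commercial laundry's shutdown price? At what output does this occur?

The shutdown price is the minimum of AVC. VC = 46Q - 10Q^2 + Q^3, so AVC = 46 - 10Q + Q^2.
dAVC/dQ = -10 + 2Q = 0 gives Q = 5. min AVC = 46 - 10·5 + 5^2 = 21.
The firm shuts down for any P below €21.

€21 per unit, at Q = 5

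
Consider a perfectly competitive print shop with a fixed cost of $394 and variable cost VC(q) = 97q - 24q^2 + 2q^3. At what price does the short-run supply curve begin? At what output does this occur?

The shutdown price is the minimum of AVC. VC = 97q - 24q^2 + 2q^3, so AVC = 97 - 24q + 2q^2.
dAVC/dq = -24 + 4q = 0 gives q = 6. min AVC = 97 - 24·6 + 2·6^2 = 25.
So the shutdown price is $25.

$25 per unit, at q = 6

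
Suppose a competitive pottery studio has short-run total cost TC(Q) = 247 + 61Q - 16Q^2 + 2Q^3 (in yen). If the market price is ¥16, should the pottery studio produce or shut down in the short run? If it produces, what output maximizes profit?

Strip out fixed cost: VC = 61Q - 16Q^2 + 2Q^3. Then AVC = 61 - 16Q + 2Q^2 and MC = 61 - 32Q + 6Q^2.
The AVC parabola has its vertex at Q = 16/4 = 4, where AVC = 61 - 16·4 + 2·4^2 = ¥29.
With P < min AVC (¥16 < ¥29), every unit sold adds to the loss.
Shutting down limits the loss to fixed cost, ¥247.

Shut down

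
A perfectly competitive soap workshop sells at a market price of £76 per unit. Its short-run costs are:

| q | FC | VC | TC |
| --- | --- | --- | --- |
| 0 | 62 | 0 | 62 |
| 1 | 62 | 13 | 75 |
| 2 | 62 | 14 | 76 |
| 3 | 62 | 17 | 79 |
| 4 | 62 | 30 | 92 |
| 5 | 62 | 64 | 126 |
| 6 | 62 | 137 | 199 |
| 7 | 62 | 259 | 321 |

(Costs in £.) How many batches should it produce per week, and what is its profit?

Tabulate TR − TC: q=0: -62; q=1: 1; q=2: 76; q=3: 149; q=4: 212; q=5: 254; q=6: 257; q=7: 211.
Profit is maximized at q = 6. AVC there is 137/6 = £22.83 ≤ P, so producing beats shutting down (which would give -£62).

q = 6; profit = £257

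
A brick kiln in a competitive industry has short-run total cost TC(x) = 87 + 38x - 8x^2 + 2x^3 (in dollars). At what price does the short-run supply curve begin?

Short-run supply begins at min AVC. From VC = 38x - 8x^2 + 2x^3, AVC = 38 - 8x + 2x^2.
At the minimum of AVC, MC = AVC. MC = 38 - 16x + 6x^2; setting MC = AVC gives 4x^2 - 8x = 0, so x = 2. min AVC = 30.
So the shutdown price is $30.

$30 per unit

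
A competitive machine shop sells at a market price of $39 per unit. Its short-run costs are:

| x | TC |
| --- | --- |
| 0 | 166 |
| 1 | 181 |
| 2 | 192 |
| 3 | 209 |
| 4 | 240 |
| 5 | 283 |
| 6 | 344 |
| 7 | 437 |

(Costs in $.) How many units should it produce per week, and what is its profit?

Compute π = P·x − TC at each output: x=0: -166; x=1: -142; x=2: -114; x=3: -92; x=4: -84; x=5: -88; x=6: -110; x=7: -164.
Profit is maximized at x = 4. AVC there is 74/4 = $18.50 ≤ P, so producing beats shutting down (which would give -$166).

x = 4; profit = -$84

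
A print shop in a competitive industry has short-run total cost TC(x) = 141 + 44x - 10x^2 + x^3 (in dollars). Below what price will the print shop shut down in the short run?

Short-run supply begins at min AVC. From VC = 44x - 10x^2 + x^3, AVC = 44 - 10x + x^2.
dAVC/dx = -10 + 2x = 0 gives x = 5. min AVC = 44 - 10·5 + 5^2 = 19.
For P < $19 the firm produces nothing.

$19 per unit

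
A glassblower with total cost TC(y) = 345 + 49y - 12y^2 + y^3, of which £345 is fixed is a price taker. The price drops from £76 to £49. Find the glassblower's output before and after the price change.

MC = 49 - 24y + 3y^2; the shutdown threshold is min AVC = £13 (at y = 6).
At P = £76 ≥ min AVC, set P = MC on the rising branch: y = 9.
At P = £49 ≥ min AVC, set P = MC: y = 8. The firm stays open but cuts output.

Output falls from 9 to 8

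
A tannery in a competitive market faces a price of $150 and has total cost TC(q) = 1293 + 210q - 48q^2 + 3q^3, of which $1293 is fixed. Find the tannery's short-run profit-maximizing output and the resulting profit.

AVC = 210 - 48q + 3q^2 has its minimum $18 at q = 8; price $150 clears that bar, so the firm operates.
With MC = 210 - 96q + 9q^2, P = MC on the upward-sloping part at q* = 10.
TR = 150·10 = 1500. TC = 1293 + 300 = 1593. Profit = 1500 − 1593 = -$93.
Shutting down would mean losing the fixed cost of $1293, so operating at a loss of $93 is better by $1200.

Profit = -$93 at q = 10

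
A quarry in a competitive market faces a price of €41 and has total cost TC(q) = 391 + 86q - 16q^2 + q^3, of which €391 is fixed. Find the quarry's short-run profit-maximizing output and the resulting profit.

Profit = -€229 at q = 9

AVC = 86 - 16q + q^2 has its minimum €22 at q = 8; price €41 clears that bar, so the firm operates.
With MC = 86 - 32q + 3q^2, P = MC on the upward-sloping part at q* = 9.
TR = 41·9 = 369. TC = 391 + 207 = 598. Profit = 369 − 598 = -€229.
That loss of €229 beats the €391 the firm would lose by shutting down; producing recovers €162 of fixed cost.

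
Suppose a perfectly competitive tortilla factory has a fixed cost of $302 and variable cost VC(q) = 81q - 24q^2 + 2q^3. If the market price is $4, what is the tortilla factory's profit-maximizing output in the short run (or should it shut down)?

From TC, MC = TC'(q) = 81 - 48q + 6q^2 and AVC = VC/q = 81 - 24q + 2q^2.
AVC is minimized where dAVC/dq = -24 + 4q = 0, at q = 6; min AVC = 81 - 24·6 + 2·6^2 = $9.
P = $4 lies below min AVC = $9; no output level covers variable cost.
The firm minimizes its loss by shutting down and losing only its fixed cost of $302.

Shut down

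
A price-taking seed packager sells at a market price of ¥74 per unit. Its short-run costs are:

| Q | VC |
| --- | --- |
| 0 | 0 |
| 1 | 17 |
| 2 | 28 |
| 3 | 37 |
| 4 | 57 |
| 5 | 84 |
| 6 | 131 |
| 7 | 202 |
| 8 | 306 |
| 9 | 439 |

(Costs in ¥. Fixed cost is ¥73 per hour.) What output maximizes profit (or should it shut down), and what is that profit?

Tabulate TR − TC: Q=0: -73; Q=1: -16; Q=2: 47; Q=3: 112; Q=4: 166; Q=5: 213; Q=6: 240; Q=7: 243; Q=8: 213; Q=9: 154.
Profit is maximized at Q = 7. AVC there is 202/7 = ¥28.86 ≤ P, so producing beats shutting down (which would give -¥73).

Q = 7; profit = ¥243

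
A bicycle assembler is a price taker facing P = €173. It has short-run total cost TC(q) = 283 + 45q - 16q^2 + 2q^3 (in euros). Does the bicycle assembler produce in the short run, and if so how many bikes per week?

Produce at q = 8

From TC, MC = TC'(q) = 45 - 32q + 6q^2 and AVC = VC/q = 45 - 16q + 2q^2.
The AVC parabola has its vertex at q = 16/4 = 4, where AVC = 45 - 16·4 + 2·4^2 = €13.
P = €173 exceeds min AVC = €13, so the firm stays open.
P = MC gives -128 - 32q + 6q^2 = 0, with roots -8/3 and 8. Take the larger (rising MC): q* = 8.
Check: AVC at q = 8 is €45 ≤ P, so revenue covers variable cost.
Profit = P·q − TC = 173·8 − 643 = €741.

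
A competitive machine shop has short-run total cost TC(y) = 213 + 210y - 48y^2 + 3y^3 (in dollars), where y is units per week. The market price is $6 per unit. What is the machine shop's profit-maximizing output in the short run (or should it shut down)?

Shut down

From TC, MC = TC'(y) = 210 - 96y + 9y^2 and AVC = VC/y = 210 - 48y + 3y^2.
The AVC parabola has its vertex at y = 48/6 = 8, where AVC = 210 - 48·8 + 3·8^2 = $18.
With P < min AVC ($6 < $18), every unit sold adds to the loss.
Best response: produce nothing and absorb the $213 fixed cost.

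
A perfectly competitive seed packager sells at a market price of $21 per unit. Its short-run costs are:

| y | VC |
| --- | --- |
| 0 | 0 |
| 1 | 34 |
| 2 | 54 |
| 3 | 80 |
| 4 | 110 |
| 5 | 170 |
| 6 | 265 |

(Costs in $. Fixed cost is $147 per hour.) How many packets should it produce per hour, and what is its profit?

Compute π = P·y − TC at each output: y=0: -147; y=1: -160; y=2: -159; y=3: -164; y=4: -173; y=5: -212; y=6: -286.
Profit is highest at y = 0. Equivalently, the lowest AVC in the table is 80/3 ≈ $26.67 at y = 3, and P = $21 falls below it — price never covers variable cost, so the firm shuts down and loses only its fixed cost.

y = 0 (shut down); profit = -$147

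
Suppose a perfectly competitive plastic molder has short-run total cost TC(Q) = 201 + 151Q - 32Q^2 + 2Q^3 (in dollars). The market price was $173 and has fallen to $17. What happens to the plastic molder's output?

Output falls from 11 to 0 (the firm shuts down)

MC = 151 - 64Q + 6Q^2; the shutdown threshold is min AVC = $23 (at Q = 8).
With P = $173 above the shutdown price, P = MC gives Q = 11.
At P = $17 < min AVC = $23, price no longer covers variable cost at any output, so the firm shuts down: Q = 0.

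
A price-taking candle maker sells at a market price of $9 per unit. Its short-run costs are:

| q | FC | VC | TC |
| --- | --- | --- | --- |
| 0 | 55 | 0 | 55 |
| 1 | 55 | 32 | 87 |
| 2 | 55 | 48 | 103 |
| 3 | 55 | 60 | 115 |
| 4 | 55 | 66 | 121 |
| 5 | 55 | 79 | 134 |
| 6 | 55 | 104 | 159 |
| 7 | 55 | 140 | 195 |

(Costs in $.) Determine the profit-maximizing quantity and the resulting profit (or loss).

Compute π = P·q − TC at each output: q=0: -55; q=1: -78; q=2: -85; q=3: -88; q=4: -85; q=5: -89; q=6: -105; q=7: -132.
Profit is highest at q = 0. Equivalently, the lowest AVC in the table is 79/5 ≈ $15.80 at q = 5, and P = $9 falls below it — price never covers variable cost, so the firm shuts down and loses only its fixed cost.

q = 0 (shut down); profit = -$55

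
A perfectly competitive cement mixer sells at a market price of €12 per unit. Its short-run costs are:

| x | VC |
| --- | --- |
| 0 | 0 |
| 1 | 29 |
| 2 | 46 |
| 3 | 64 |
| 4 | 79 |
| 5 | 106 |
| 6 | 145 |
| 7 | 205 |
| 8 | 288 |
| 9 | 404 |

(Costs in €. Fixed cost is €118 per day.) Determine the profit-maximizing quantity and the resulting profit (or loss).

x = 0 (shut down); profit = -€118

Compute π = P·x − TC at each output: x=0: -118; x=1: -135; x=2: -140; x=3: -146; x=4: -149; x=5: -164; x=6: -191; x=7: -239; x=8: -310; x=9: -414.
Profit is highest at x = 0. Equivalently, the lowest AVC in the table is 79/4 ≈ €19.75 at x = 4, and P = €12 falls below it — price never covers variable cost, so the firm shuts down and loses only its fixed cost.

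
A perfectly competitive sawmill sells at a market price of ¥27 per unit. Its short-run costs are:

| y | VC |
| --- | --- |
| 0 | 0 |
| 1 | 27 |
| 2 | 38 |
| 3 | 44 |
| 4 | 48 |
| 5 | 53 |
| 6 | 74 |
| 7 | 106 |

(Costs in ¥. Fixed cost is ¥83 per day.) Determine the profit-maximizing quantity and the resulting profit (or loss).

Tabulate TR − TC: y=0: -83; y=1: -83; y=2: -67; y=3: -46; y=4: -23; y=5: -1; y=6: 5; y=7: 0.
Profit is maximized at y = 6. AVC there is 74/6 = ¥12.33 ≤ P, so producing beats shutting down (which would give -¥83).

y = 6; profit = ¥5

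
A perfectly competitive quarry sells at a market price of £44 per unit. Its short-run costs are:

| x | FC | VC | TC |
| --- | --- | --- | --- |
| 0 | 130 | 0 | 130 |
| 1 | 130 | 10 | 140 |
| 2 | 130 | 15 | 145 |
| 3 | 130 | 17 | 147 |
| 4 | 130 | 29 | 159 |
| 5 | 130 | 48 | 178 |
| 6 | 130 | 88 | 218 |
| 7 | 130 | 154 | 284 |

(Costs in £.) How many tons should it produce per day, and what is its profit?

Compute π = P·x − TC at each output: x=0: -130; x=1: -96; x=2: -57; x=3: -15; x=4: 17; x=5: 42; x=6: 46; x=7: 24.
Profit is maximized at x = 6. AVC there is 88/6 = £14.67 ≤ P, so producing beats shutting down (which would give -£130).

x = 6; profit = £46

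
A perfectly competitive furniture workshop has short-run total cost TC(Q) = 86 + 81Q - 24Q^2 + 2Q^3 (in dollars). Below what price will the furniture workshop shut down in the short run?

$9 per unit

The firm shuts down when price falls below the minimum of average variable cost. AVC = VC/Q = 81 - 24Q + 2Q^2.
dAVC/dQ = -24 + 4Q = 0 gives Q = 6. min AVC = 81 - 24·6 + 2·6^2 = 9.
For P < $9 the firm produces nothing.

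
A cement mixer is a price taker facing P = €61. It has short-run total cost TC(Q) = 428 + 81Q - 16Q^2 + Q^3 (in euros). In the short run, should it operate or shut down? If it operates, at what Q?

Strip out fixed cost: VC = 81Q - 16Q^2 + Q^3. Then AVC = 81 - 16Q + Q^2 and MC = 81 - 32Q + 3Q^2.
The AVC parabola has its vertex at Q = 16/2 = 8, where AVC = 81 - 16·8 + 8^2 = €17.
Since P = €61 ≥ min AVC = €17, price covers variable cost and the firm should produce.
P = MC gives 20 - 32Q + 3Q^2 = 0, with roots 2/3 and 10. Take the larger (rising MC): Q* = 10.
Check: AVC at Q = 10 is €21 ≤ P, so revenue covers variable cost.
Profit = P·Q − TC = 61·10 − 638 = -€28, a loss, but smaller than the €428 fixed cost the firm would lose by shutting down.

Produce at Q = 10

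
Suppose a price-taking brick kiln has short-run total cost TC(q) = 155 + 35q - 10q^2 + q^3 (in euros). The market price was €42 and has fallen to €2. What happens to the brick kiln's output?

MC = 35 - 20q + 3q^2; the shutdown threshold is min AVC = €10 (at q = 5).
With P = €42 above the shutdown price, P = MC gives q = 7.
At P = €2 < min AVC = €10, price no longer covers variable cost at any output, so the firm shuts down: q = 0.

Output falls from 7 to 0 (the firm shuts down)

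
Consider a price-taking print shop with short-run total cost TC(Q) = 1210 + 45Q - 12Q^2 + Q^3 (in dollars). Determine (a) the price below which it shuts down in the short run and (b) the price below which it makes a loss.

Shutdown price = min AVC. AVC = 45 - 12Q + Q^2, with vertex at Q = 6 and minimum $9.
ATC = 1210/Q + 45 - 12Q + Q^2. Setting dATC/dQ = −1210/Q^2 − 12 + 2Q = 0 gives Q = 11 (since 2·11^3 − 12·11^2 = 1210).
min ATC = 1210/11 + 45 − 12·11 + 11^2 = $144. That is the break-even price.
For $9 ≤ P < $144 the firm produces at a loss; below $9 it shuts down.

Shutdown price = $9; break-even price = $144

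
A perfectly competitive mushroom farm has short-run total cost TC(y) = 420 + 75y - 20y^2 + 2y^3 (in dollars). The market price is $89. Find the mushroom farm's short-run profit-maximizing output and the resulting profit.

AVC = 75 - 20y + 2y^2 has its minimum $25 at y = 5; price $89 clears that bar, so the firm operates.
MC = 75 - 40y + 6y^2. Setting P = MC and taking the root on the rising branch gives y* = 7.
TR = 89·7 = 623. TC = 420 + 231 = 651. Profit = 623 − 651 = -$28.
That loss of $28 beats the $420 the firm would lose by shutting down; producing recovers $392 of fixed cost.

Profit = -$28 at y = 7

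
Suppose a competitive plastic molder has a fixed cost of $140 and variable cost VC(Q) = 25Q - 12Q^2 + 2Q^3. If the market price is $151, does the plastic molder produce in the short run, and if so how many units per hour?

Produce at Q = 7

From TC, MC = TC'(Q) = 25 - 24Q + 6Q^2 and AVC = VC/Q = 25 - 12Q + 2Q^2.
The AVC parabola has its vertex at Q = 12/4 = 3, where AVC = 25 - 12·3 + 2·3^2 = $7.
Because $151 ≥ $7, revenue can cover variable cost; the firm operates.
Set P = MC: 151 = 25 - 24Q + 6Q^2 → -126 - 24Q + 6Q^2 = 0. The roots are Q = -3 and Q = 7; the profit-maximizing output is on the rising part of MC, so Q* = 7.
Check: AVC at Q = 7 is $39 ≤ P, so revenue covers variable cost.
Profit = P·Q − TC = 151·7 − 413 = $644.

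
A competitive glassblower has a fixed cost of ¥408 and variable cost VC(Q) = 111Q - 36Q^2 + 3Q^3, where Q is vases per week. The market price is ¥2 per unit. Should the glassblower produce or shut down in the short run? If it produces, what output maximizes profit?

Shut down

From TC, MC = TC'(Q) = 111 - 72Q + 9Q^2 and AVC = VC/Q = 111 - 36Q + 3Q^2.
The AVC parabola has its vertex at Q = 36/6 = 6, where AVC = 111 - 36·6 + 3·6^2 = ¥3.
P = ¥2 lies below min AVC = ¥3; no output level covers variable cost.
Best response: produce nothing and absorb the ¥408 fixed cost.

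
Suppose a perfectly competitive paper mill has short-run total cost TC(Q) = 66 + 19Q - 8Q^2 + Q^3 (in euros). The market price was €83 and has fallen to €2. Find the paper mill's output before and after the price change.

Output falls from 8 to 0 (the firm shuts down)

AVC = 19 - 8Q + Q^2, minimized at Q = 4 where min AVC = €3. MC = 19 - 16Q + 3Q^2.
With P = €83 above the shutdown price, P = MC gives Q = 8.
At P = €2 < min AVC = €3, price no longer covers variable cost at any output, so the firm shuts down: Q = 0.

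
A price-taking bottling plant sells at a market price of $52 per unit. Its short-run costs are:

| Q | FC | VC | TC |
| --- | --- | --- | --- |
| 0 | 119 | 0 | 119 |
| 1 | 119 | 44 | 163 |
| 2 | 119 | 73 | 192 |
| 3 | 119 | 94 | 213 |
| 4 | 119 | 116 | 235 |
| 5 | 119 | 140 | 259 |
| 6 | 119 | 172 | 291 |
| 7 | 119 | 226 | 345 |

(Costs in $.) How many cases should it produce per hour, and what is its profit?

Tabulate TR − TC: Q=0: -119; Q=1: -111; Q=2: -88; Q=3: -57; Q=4: -27; Q=5: 1; Q=6: 21; Q=7: 19.
Profit is maximized at Q = 6. AVC there is 172/6 = $28.67 ≤ P, so producing beats shutting down (which would give -$119).

Q = 6; profit = $21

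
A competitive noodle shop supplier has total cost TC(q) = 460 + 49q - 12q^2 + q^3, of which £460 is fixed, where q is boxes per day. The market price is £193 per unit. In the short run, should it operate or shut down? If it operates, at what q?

Variable cost is VC = 49q - 12q^2 + q^3, so AVC = VC/q = 49 - 12q + q^2 and MC = dTC/dq = 49 - 24q + 3q^2.
The AVC parabola has its vertex at q = 12/2 = 6, where AVC = 49 - 12·6 + 6^2 = £13.
Because £193 ≥ £13, revenue can cover variable cost; the firm operates.
Solving P = MC: -144 - 24q + 3q^2 = 0 ⇒ q = -4 or 12. On the upward-sloping branch, q* = 12.
Check: AVC at q = 12 is £49 ≤ P, so revenue covers variable cost.
Profit = P·q − TC = 193·12 − 1048 = £1268.

Produce at q = 12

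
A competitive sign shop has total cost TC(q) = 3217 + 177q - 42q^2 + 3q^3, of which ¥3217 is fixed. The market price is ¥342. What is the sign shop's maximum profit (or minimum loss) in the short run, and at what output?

AVC = 177 - 42q + 3q^2 has its minimum ¥30 at q = 7; price ¥342 clears that bar, so the firm operates.
MC = 177 - 84q + 9q^2. Setting P = MC and taking the root on the rising branch gives q* = 11.
TR = 342·11 = 3762. TC = 3217 + 858 = 4075. Profit = 3762 − 4075 = -¥313.
Shutting down would mean losing the fixed cost of ¥3217, so operating at a loss of ¥313 is better by ¥2904.

Profit = -¥313 at q = 11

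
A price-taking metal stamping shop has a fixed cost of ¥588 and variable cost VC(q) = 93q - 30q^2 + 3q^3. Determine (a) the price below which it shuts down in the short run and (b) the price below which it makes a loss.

Shutdown price = ¥18; break-even price = ¥114

Shutdown price = min AVC. AVC = 93 - 30q + 3q^2, with vertex at q = 5 and minimum ¥18.
ATC = 588/q + 93 - 30q + 3q^2. Setting dATC/dq = −588/q^2 − 30 + 6q = 0 gives q = 7 (since 6·7^3 − 30·7^2 = 588).
min ATC = 588/7 + 93 − 30·7 + 3·7^2 = ¥114. That is the break-even price.
Between these two prices the firm operates at a loss; above ¥114 it earns a profit.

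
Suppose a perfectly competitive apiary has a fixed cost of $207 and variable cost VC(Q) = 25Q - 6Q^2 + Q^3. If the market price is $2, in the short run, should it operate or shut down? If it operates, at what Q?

Variable cost is VC = 25Q - 6Q^2 + Q^3, so AVC = VC/Q = 25 - 6Q + Q^2 and MC = dTC/dQ = 25 - 12Q + 3Q^2.
AVC is minimized where dAVC/dQ = -6 + 2Q = 0, at Q = 3; min AVC = 25 - 6·3 + 3^2 = $16.
Since P = $2 < min AVC = $16, price fails to cover variable cost at any output.
The firm minimizes its loss by shutting down and losing only its fixed cost of $207.

Shut down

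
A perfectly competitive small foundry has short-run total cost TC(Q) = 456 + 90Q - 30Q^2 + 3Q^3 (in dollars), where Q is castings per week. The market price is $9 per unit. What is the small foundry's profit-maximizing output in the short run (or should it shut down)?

Shut down

Variable cost is VC = 90Q - 30Q^2 + 3Q^3, so AVC = VC/Q = 90 - 30Q + 3Q^2 and MC = dTC/dQ = 90 - 60Q + 9Q^2.
AVC is minimized where dAVC/dQ = -30 + 6Q = 0, at Q = 5; min AVC = 90 - 30·5 + 3·5^2 = $15.
Since P = $9 < min AVC = $15, price fails to cover variable cost at any output.
Best response: produce nothing and absorb the $456 fixed cost.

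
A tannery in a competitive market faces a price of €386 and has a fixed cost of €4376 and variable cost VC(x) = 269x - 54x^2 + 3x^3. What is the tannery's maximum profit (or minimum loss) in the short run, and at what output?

Profit = -€320 at x = 13

AVC = 269 - 54x + 3x^2 has its minimum €26 at x = 9; price €386 clears that bar, so the firm operates.
With MC = 269 - 108x + 9x^2, P = MC on the upward-sloping part at x* = 13.
TR = 386·13 = 5018. TC = 4376 + 962 = 5338. Profit = 5018 − 5338 = -€320.
Shutting down would mean losing the fixed cost of €4376, so operating at a loss of €320 is better by €4056.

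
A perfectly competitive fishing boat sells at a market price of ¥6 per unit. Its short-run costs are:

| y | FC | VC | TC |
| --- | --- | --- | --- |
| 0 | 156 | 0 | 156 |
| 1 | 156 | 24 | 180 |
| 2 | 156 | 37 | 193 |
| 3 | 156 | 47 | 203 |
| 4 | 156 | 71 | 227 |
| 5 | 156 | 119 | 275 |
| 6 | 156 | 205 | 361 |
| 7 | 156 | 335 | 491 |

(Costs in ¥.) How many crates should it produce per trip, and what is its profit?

y = 0 (shut down); profit = -¥156

Compute π = P·y − TC at each output: y=0: -156; y=1: -174; y=2: -181; y=3: -185; y=4: -203; y=5: -245; y=6: -325; y=7: -449.
Profit is highest at y = 0. Equivalently, the lowest AVC in the table is 47/3 ≈ ¥15.67 at y = 3, and P = ¥6 falls below it — price never covers variable cost, so the firm shuts down and loses only its fixed cost.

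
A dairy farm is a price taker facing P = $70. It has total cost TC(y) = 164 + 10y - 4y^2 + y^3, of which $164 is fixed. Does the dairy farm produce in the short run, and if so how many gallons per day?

Produce at y = 6

Variable cost is VC = 10y - 4y^2 + y^3, so AVC = VC/y = 10 - 4y + y^2 and MC = dTC/dy = 10 - 8y + 3y^2.
AVC hits its minimum where MC = AVC, at y = 2, giving min AVC = 10 - 4·2 + 2^2 = $6.
Because $70 ≥ $6, revenue can cover variable cost; the firm operates.
P = MC gives -60 - 8y + 3y^2 = 0, with roots -10/3 and 6. Take the larger (rising MC): y* = 6.
Check: AVC at y = 6 is $22 ≤ P, so revenue covers variable cost.
Profit = P·y − TC = 70·6 − 296 = $124.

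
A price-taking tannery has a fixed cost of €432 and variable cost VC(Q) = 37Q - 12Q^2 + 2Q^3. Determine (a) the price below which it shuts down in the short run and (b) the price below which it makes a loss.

AVC = 37 - 12Q + 2Q^2; minimized at Q = 3, giving min AVC = €19. That is the shutdown price.
ATC = 432/Q + 37 - 12Q + 2Q^2. Setting dATC/dQ = −432/Q^2 − 12 + 4Q = 0 gives Q = 6 (since 4·6^3 − 12·6^2 = 432).
min ATC = 432/6 + 37 − 12·6 + 2·6^2 = €109. That is the break-even price.
Between these two prices the firm operates at a loss; above €109 it earns a profit.

Shutdown price = €19; break-even price = €109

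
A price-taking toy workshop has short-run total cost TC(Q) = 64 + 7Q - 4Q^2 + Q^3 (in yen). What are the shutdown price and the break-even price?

Shutdown price = ¥3; break-even price = ¥23

AVC = 7 - 4Q + Q^2; minimized at Q = 2, giving min AVC = ¥3. That is the shutdown price.
ATC = 64/Q + 7 - 4Q + Q^2. Setting dATC/dQ = −64/Q^2 − 4 + 2Q = 0 gives Q = 4 (since 2·4^3 − 4·4^2 = 64).
min ATC = 64/4 + 7 − 4·4 + 4^2 = ¥23. That is the break-even price.
For ¥3 ≤ P < ¥23 the firm produces at a loss; below ¥3 it shuts down.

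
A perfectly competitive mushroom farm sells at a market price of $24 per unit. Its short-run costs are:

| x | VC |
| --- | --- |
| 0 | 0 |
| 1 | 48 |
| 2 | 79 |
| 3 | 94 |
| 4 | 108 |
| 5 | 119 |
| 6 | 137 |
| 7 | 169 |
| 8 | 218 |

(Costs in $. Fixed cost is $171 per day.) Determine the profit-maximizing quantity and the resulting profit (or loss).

Tabulate TR − TC: x=0: -171; x=1: -195; x=2: -202; x=3: -193; x=4: -183; x=5: -170; x=6: -164; x=7: -172; x=8: -197.
Profit is maximized at x = 6. AVC there is 137/6 = $22.83 ≤ P, so producing beats shutting down (which would give -$171).

x = 6; profit = -$164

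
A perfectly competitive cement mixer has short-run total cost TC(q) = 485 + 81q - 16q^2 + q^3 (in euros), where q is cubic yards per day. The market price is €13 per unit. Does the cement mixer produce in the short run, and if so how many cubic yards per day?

Shut down

Strip out fixed cost: VC = 81q - 16q^2 + q^3. Then AVC = 81 - 16q + q^2 and MC = 81 - 32q + 3q^2.
AVC is minimized where dAVC/dq = -16 + 2q = 0, at q = 8; min AVC = 81 - 16·8 + 8^2 = €17.
With P < min AVC (€13 < €17), every unit sold adds to the loss.
Best response: produce nothing and absorb the €485 fixed cost.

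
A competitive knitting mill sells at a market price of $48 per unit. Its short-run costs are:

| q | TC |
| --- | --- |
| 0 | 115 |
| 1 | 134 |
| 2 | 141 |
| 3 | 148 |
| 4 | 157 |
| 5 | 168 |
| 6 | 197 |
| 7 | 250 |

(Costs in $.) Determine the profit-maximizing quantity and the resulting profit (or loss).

Tabulate TR − TC: q=0: -115; q=1: -86; q=2: -45; q=3: -4; q=4: 35; q=5: 72; q=6: 91; q=7: 86.
Profit is maximized at q = 6. AVC there is 82/6 = $13.67 ≤ P, so producing beats shutting down (which would give -$115).

q = 6; profit = $91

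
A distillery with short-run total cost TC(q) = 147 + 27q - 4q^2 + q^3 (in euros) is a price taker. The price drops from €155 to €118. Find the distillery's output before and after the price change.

Output falls from 8 to 7

AVC = 27 - 4q + q^2, minimized at q = 2 where min AVC = €23. MC = 27 - 8q + 3q^2.
At P = €155 ≥ min AVC, set P = MC on the rising branch: q = 8.
At P = €118 ≥ min AVC, set P = MC: q = 7. The firm stays open but cuts output.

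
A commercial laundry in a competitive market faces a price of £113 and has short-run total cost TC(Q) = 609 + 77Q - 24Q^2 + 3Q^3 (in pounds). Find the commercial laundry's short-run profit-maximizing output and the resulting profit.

AVC = 77 - 24Q + 3Q^2; min AVC = £29 at Q = 4. Since P = £113 ≥ min AVC, the firm produces.
With MC = 77 - 48Q + 9Q^2, P = MC on the upward-sloping part at Q* = 6.
TR = 113·6 = 678. TC = 609 + 246 = 855. Profit = 678 − 855 = -£177.
By producing, the firm covers all variable cost plus £432 of fixed cost; shutting down would lose the full £609.

Profit = -£177 at Q = 6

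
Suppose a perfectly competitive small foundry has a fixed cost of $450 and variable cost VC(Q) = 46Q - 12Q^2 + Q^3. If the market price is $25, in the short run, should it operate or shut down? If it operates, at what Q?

Produce at Q = 7

Strip out fixed cost: VC = 46Q - 12Q^2 + Q^3. Then AVC = 46 - 12Q + Q^2 and MC = 46 - 24Q + 3Q^2.
AVC is minimized where dAVC/dQ = -12 + 2Q = 0, at Q = 6; min AVC = 46 - 12·6 + 6^2 = $10.
Because $25 ≥ $10, revenue can cover variable cost; the firm operates.
Set P = MC: 25 = 46 - 24Q + 3Q^2 → 21 - 24Q + 3Q^2 = 0. The roots are Q = 1 and Q = 7; the profit-maximizing output is on the rising part of MC, so Q* = 7.
Check: AVC at Q = 7 is $11 ≤ P, so revenue covers variable cost.
Profit = P·Q − TC = 25·7 − 527 = -$352, a loss, but smaller than the $450 fixed cost the firm would lose by shutting down.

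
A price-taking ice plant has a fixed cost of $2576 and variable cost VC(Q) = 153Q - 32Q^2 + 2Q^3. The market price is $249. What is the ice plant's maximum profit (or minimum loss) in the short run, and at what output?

Profit = -$272 at Q = 12

AVC = 153 - 32Q + 2Q^2; min AVC = $25 at Q = 8. Since P = $249 ≥ min AVC, the firm produces.
With MC = 153 - 64Q + 6Q^2, P = MC on the upward-sloping part at Q* = 12.
TR = 249·12 = 2988. TC = 2576 + 684 = 3260. Profit = 2988 − 3260 = -$272.
That loss of $272 beats the $2576 the firm would lose by shutting down; producing recovers $2304 of fixed cost.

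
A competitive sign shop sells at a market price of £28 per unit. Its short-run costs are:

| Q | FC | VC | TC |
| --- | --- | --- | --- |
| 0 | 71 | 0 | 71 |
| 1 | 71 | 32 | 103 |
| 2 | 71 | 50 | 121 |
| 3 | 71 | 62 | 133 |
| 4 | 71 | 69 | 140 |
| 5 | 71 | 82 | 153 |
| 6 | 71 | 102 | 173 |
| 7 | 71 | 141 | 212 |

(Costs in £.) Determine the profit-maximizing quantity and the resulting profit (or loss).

Q = 6; profit = -£5

Tabulate TR − TC: Q=0: -71; Q=1: -75; Q=2: -65; Q=3: -49; Q=4: -28; Q=5: -13; Q=6: -5; Q=7: -16.
Profit is maximized at Q = 6. AVC there is 102/6 = £17 ≤ P, so producing beats shutting down (which would give -£71).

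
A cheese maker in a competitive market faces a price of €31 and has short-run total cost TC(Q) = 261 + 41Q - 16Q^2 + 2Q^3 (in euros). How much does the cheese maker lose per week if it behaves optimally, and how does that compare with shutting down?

AVC = 41 - 16Q + 2Q^2; min AVC = €9 at Q = 4. Since P = €31 ≥ min AVC, the firm produces.
With MC = 41 - 32Q + 6Q^2, P = MC on the upward-sloping part at Q* = 5.
TR = 31·5 = 155. TC = 261 + 55 = 316. Profit = 155 − 316 = -€161.
By producing, the firm covers all variable cost plus €100 of fixed cost; shutting down would lose the full €261.

Profit = -€161 at Q = 5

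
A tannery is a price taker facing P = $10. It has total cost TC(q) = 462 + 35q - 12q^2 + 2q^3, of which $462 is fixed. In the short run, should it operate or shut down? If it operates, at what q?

From TC, MC = TC'(q) = 35 - 24q + 6q^2 and AVC = VC/q = 35 - 12q + 2q^2.
The AVC parabola has its vertex at q = 12/4 = 3, where AVC = 35 - 12·3 + 2·3^2 = $17.
P = $10 lies below min AVC = $17; no output level covers variable cost.
The firm minimizes its loss by shutting down and losing only its fixed cost of $462.

Shut down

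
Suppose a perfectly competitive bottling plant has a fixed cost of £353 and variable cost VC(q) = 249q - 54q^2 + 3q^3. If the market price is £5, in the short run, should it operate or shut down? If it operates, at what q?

Variable cost is VC = 249q - 54q^2 + 3q^3, so AVC = VC/q = 249 - 54q + 3q^2 and MC = dTC/dq = 249 - 108q + 9q^2.
AVC is minimized where dAVC/dq = -54 + 6q = 0, at q = 9; min AVC = 249 - 54·9 + 3·9^2 = £6.
Since P = £5 < min AVC = £6, price fails to cover variable cost at any output.
Shutting down limits the loss to fixed cost, £353.

Shut down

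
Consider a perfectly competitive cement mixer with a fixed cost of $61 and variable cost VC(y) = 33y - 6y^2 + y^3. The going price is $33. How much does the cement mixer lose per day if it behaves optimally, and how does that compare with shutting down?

Profit = -$29 at y = 4

AVC = 33 - 6y + y^2 has its minimum $24 at y = 3; price $33 clears that bar, so the firm operates.
MC = 33 - 12y + 3y^2. Setting P = MC and taking the root on the rising branch gives y* = 4.
TR = 33·4 = 132. TC = 61 + 100 = 161. Profit = 132 − 161 = -$29.
Shutting down would mean losing the fixed cost of $61, so operating at a loss of $29 is better by $32.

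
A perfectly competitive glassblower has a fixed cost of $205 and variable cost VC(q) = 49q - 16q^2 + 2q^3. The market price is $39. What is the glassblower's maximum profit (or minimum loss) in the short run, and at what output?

AVC = 49 - 16q + 2q^2; min AVC = $17 at q = 4. Since P = $39 ≥ min AVC, the firm produces.
MC = 49 - 32q + 6q^2. Setting P = MC and taking the root on the rising branch gives q* = 5.
TR = 39·5 = 195. TC = 205 + 95 = 300. Profit = 195 − 300 = -$105.
That loss of $105 beats the $205 the firm would lose by shutting down; producing recovers $100 of fixed cost.

Profit = -$105 at q = 5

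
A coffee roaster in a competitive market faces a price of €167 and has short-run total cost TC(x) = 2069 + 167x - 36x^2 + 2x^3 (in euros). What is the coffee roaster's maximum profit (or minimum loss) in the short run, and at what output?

Profit = -€341 at x = 12

AVC = 167 - 36x + 2x^2 has its minimum €5 at x = 9; price €167 clears that bar, so the firm operates.
MC = 167 - 72x + 6x^2. Setting P = MC and taking the root on the rising branch gives x* = 12.
TR = 167·12 = 2004. TC = 2069 + 276 = 2345. Profit = 2004 − 2345 = -€341.
That loss of €341 beats the €2069 the firm would lose by shutting down; producing recovers €1728 of fixed cost.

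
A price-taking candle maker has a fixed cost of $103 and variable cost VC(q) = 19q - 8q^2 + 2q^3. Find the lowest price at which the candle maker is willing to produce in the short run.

The firm shuts down when price falls below the minimum of average variable cost. AVC = VC/q = 19 - 8q + 2q^2.
At the minimum of AVC, MC = AVC. MC = 19 - 16q + 6q^2; setting MC = AVC gives 4q^2 - 8q = 0, so q = 2. min AVC = 11.
The firm shuts down for any P below $11.

$11 per unit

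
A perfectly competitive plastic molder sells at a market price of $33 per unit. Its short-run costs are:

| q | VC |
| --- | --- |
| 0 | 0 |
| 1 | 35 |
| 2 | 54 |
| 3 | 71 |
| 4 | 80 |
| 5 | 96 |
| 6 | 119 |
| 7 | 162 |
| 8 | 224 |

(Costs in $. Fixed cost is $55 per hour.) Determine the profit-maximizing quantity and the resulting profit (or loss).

Tabulate TR − TC: q=0: -55; q=1: -57; q=2: -43; q=3: -27; q=4: -3; q=5: 14; q=6: 24; q=7: 14; q=8: -15.
Profit is maximized at q = 6. AVC there is 119/6 = $19.83 ≤ P, so producing beats shutting down (which would give -$55).

q = 6; profit = $24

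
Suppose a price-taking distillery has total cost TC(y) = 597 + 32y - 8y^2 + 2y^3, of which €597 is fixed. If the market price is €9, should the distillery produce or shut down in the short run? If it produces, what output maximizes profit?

Shut down

Strip out fixed cost: VC = 32y - 8y^2 + 2y^3. Then AVC = 32 - 8y + 2y^2 and MC = 32 - 16y + 6y^2.
The AVC parabola has its vertex at y = 8/4 = 2, where AVC = 32 - 8·2 + 2·2^2 = €24.
With P < min AVC (€9 < €24), every unit sold adds to the loss.
Shutting down limits the loss to fixed cost, €597.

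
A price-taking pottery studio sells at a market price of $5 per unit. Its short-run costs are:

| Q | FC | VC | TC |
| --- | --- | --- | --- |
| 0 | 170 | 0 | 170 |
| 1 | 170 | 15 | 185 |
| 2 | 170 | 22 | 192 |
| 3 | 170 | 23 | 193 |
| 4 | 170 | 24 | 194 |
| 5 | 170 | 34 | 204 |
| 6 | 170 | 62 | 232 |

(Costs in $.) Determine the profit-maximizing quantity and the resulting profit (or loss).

Profit at each row (π = 5Q − TC): Q=0: -170; Q=1: -180; Q=2: -182; Q=3: -178; Q=4: -174; Q=5: -179; Q=6: -202.
Profit is highest at Q = 0. Equivalently, the lowest AVC in the table is 24/4 ≈ $6 at Q = 4, and P = $5 falls below it — price never covers variable cost, so the firm shuts down and loses only its fixed cost.

Q = 0 (shut down); profit = -$170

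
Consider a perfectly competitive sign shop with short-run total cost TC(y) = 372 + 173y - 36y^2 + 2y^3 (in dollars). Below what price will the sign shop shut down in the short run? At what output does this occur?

The shutdown price is the minimum of AVC. VC = 173y - 36y^2 + 2y^3, so AVC = 173 - 36y + 2y^2.
dAVC/dy = -36 + 4y = 0 gives y = 9. min AVC = 173 - 36·9 + 2·9^2 = 11.
So the shutdown price is $11.

$11 per unit, at y = 9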